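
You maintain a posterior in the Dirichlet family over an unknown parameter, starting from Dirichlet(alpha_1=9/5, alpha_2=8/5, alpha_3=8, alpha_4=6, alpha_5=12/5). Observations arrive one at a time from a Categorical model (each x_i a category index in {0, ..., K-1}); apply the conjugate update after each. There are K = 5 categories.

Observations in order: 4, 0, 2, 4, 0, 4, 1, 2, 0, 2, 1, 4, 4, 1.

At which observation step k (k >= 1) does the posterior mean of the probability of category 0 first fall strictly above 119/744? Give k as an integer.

obs 1: x=4 → posterior Dirichlet(9/5, 8/5, 8, 6, 17/5)
obs 2: x=0 → posterior Dirichlet(14/5, 8/5, 8, 6, 17/5)
obs 3: x=2 → posterior Dirichlet(14/5, 8/5, 9, 6, 17/5)
obs 4: x=4 → posterior Dirichlet(14/5, 8/5, 9, 6, 22/5)
obs 5: x=0 → posterior Dirichlet(19/5, 8/5, 9, 6, 22/5)
obs 6: x=4 → posterior Dirichlet(19/5, 8/5, 9, 6, 27/5)
obs 7: x=1 → posterior Dirichlet(19/5, 13/5, 9, 6, 27/5)
obs 8: x=2 → posterior Dirichlet(19/5, 13/5, 10, 6, 27/5)
obs 9: x=0 → posterior Dirichlet(24/5, 13/5, 10, 6, 27/5)
obs 10: x=2 → posterior Dirichlet(24/5, 13/5, 11, 6, 27/5)
obs 11: x=1 → posterior Dirichlet(24/5, 18/5, 11, 6, 27/5)
obs 12: x=4 → posterior Dirichlet(24/5, 18/5, 11, 6, 32/5)
obs 13: x=4 → posterior Dirichlet(24/5, 18/5, 11, 6, 37/5)
obs 14: x=1 → posterior Dirichlet(24/5, 23/5, 11, 6, 37/5)

k = 9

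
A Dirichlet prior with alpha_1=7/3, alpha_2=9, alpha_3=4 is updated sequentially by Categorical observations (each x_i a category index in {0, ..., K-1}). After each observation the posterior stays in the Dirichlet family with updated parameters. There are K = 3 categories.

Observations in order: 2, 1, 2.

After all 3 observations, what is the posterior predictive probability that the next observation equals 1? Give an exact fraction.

6/11

obs 1: x=2 → posterior Dirichlet(7/3, 9, 5)
obs 2: x=1 → posterior Dirichlet(7/3, 10, 5)
obs 3: x=2 → posterior Dirichlet(7/3, 10, 6)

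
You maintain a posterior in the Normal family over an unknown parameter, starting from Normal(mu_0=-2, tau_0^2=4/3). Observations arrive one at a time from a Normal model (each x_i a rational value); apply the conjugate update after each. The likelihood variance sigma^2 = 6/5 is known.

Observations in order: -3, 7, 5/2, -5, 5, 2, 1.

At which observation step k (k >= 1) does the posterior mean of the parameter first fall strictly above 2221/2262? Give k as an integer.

k = 3

obs 1: x=-3 → posterior Normal(-48/19, 12/19)
obs 2: x=7 → posterior Normal(22/29, 12/29)
obs 3: x=5/2 → posterior Normal(47/39, 4/13)
obs 4: x=-5 → posterior Normal(-3/49, 12/49)
obs 5: x=5 → posterior Normal(47/59, 12/59)
obs 6: x=2 → posterior Normal(67/69, 4/23)
obs 7: x=1 → posterior Normal(77/79, 12/79)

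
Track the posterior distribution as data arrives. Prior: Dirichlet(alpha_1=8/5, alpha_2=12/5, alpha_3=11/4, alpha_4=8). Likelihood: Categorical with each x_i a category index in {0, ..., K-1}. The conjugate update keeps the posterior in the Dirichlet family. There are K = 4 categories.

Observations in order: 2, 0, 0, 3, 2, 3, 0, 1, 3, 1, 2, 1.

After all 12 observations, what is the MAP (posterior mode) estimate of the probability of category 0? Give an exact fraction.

72/455

obs 1: x=2 → posterior Dirichlet(8/5, 12/5, 15/4, 8)
obs 2: x=0 → posterior Dirichlet(13/5, 12/5, 15/4, 8)
obs 3: x=0 → posterior Dirichlet(18/5, 12/5, 15/4, 8)
obs 4: x=3 → posterior Dirichlet(18/5, 12/5, 15/4, 9)
obs 5: x=2 → posterior Dirichlet(18/5, 12/5, 19/4, 9)
obs 6: x=3 → posterior Dirichlet(18/5, 12/5, 19/4, 10)
obs 7: x=0 → posterior Dirichlet(23/5, 12/5, 19/4, 10)
obs 8: x=1 → posterior Dirichlet(23/5, 17/5, 19/4, 10)
obs 9: x=3 → posterior Dirichlet(23/5, 17/5, 19/4, 11)
obs 10: x=1 → posterior Dirichlet(23/5, 22/5, 19/4, 11)
obs 11: x=2 → posterior Dirichlet(23/5, 22/5, 23/4, 11)
obs 12: x=1 → posterior Dirichlet(23/5, 27/5, 23/4, 11)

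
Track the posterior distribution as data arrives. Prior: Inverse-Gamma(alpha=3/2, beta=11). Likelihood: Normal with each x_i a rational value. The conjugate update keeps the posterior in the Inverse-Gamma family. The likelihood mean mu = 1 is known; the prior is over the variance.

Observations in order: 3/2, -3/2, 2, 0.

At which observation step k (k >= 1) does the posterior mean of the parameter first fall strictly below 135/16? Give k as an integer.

k = 3

obs 1: x=3/2 → posterior Inverse-Gamma(2, 89/8)
obs 2: x=-3/2 → posterior Inverse-Gamma(5/2, 57/4)
obs 3: x=2 → posterior Inverse-Gamma(3, 59/4)
obs 4: x=0 → posterior Inverse-Gamma(7/2, 61/4)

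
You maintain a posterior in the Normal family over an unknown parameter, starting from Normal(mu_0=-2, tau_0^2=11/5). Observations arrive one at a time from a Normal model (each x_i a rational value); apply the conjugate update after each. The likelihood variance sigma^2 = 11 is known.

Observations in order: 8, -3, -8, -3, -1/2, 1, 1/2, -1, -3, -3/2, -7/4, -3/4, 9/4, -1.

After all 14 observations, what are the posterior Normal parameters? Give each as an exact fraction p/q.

obs 1: x=8 → posterior Normal(-1/3, 11/6)
obs 2: x=-3 → posterior Normal(-5/7, 11/7)
obs 3: x=-8 → posterior Normal(-13/8, 11/8)
obs 4: x=-3 → posterior Normal(-16/9, 11/9)
obs 5: x=-1/2 → posterior Normal(-33/20, 11/10)
obs 6: x=1 → posterior Normal(-31/22, 1)
obs 7: x=1/2 → posterior Normal(-5/4, 11/12)
obs 8: x=-1 → posterior Normal(-16/13, 11/13)
obs 9: x=-3 → posterior Normal(-19/14, 11/14)
obs 10: x=-3/2 → posterior Normal(-41/30, 11/15)
obs 11: x=-7/4 → posterior Normal(-89/64, 11/16)
obs 12: x=-3/4 → posterior Normal(-23/17, 11/17)
obs 13: x=9/4 → posterior Normal(-83/72, 11/18)
obs 14: x=-1 → posterior Normal(-87/76, 11/19)

mu_0=-87/76, tau_0^2=11/19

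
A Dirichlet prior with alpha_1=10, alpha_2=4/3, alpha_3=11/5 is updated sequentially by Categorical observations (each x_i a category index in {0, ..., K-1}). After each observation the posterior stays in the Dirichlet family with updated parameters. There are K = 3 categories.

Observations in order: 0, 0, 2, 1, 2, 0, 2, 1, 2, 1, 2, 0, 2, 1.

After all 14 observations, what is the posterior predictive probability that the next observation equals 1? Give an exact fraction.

80/413

obs 1: x=0 → posterior Dirichlet(11, 4/3, 11/5)
obs 2: x=0 → posterior Dirichlet(12, 4/3, 11/5)
obs 3: x=2 → posterior Dirichlet(12, 4/3, 16/5)
obs 4: x=1 → posterior Dirichlet(12, 7/3, 16/5)
obs 5: x=2 → posterior Dirichlet(12, 7/3, 21/5)
obs 6: x=0 → posterior Dirichlet(13, 7/3, 21/5)
obs 7: x=2 → posterior Dirichlet(13, 7/3, 26/5)
obs 8: x=1 → posterior Dirichlet(13, 10/3, 26/5)
obs 9: x=2 → posterior Dirichlet(13, 10/3, 31/5)
obs 10: x=1 → posterior Dirichlet(13, 13/3, 31/5)
obs 11: x=2 → posterior Dirichlet(13, 13/3, 36/5)
obs 12: x=0 → posterior Dirichlet(14, 13/3, 36/5)
obs 13: x=2 → posterior Dirichlet(14, 13/3, 41/5)
obs 14: x=1 → posterior Dirichlet(14, 16/3, 41/5)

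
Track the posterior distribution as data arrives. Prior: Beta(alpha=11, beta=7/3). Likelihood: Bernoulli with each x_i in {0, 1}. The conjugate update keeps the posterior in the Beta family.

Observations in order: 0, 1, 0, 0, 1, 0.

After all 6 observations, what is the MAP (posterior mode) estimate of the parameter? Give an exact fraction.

obs 1: x=0 → posterior Beta(11, 10/3)
obs 2: x=1 → posterior Beta(12, 10/3)
obs 3: x=0 → posterior Beta(12, 13/3)
obs 4: x=0 → posterior Beta(12, 16/3)
obs 5: x=1 → posterior Beta(13, 16/3)
obs 6: x=0 → posterior Beta(13, 19/3)

9/13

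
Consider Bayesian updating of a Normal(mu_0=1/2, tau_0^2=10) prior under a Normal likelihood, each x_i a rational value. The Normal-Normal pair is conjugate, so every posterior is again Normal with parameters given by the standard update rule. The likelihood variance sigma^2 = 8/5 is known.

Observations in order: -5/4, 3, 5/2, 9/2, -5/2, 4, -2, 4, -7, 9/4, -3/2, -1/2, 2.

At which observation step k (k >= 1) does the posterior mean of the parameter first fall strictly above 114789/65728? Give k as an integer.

obs 1: x=-5/4 → posterior Normal(-117/116, 40/29)
obs 2: x=3 → posterior Normal(61/72, 20/27)
obs 3: x=5/2 → posterior Normal(433/316, 40/79)
obs 4: x=9/2 → posterior Normal(883/416, 5/13)
obs 5: x=-5/2 → posterior Normal(211/172, 40/129)
obs 6: x=4 → posterior Normal(1033/616, 20/77)
obs 7: x=-2 → posterior Normal(833/716, 40/179)
obs 8: x=4 → posterior Normal(411/272, 10/51)
obs 9: x=-7 → posterior Normal(533/916, 40/229)
obs 10: x=9/4 → posterior Normal(379/508, 20/127)
obs 11: x=-3/2 → posterior Normal(152/279, 40/279)
obs 12: x=-1/2 → posterior Normal(279/608, 5/38)
obs 13: x=2 → posterior Normal(379/658, 40/329)

k = 4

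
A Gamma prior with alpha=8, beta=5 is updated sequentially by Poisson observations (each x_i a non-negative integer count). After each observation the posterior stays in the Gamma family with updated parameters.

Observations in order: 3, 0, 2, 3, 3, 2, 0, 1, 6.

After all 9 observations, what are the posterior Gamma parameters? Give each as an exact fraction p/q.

alpha=28, beta=14

obs 1: x=3 → posterior Gamma(11, 6)
obs 2: x=0 → posterior Gamma(11, 7)
obs 3: x=2 → posterior Gamma(13, 8)
obs 4: x=3 → posterior Gamma(16, 9)
obs 5: x=3 → posterior Gamma(19, 10)
obs 6: x=2 → posterior Gamma(21, 11)
obs 7: x=0 → posterior Gamma(21, 12)
obs 8: x=1 → posterior Gamma(22, 13)
obs 9: x=6 → posterior Gamma(28, 14)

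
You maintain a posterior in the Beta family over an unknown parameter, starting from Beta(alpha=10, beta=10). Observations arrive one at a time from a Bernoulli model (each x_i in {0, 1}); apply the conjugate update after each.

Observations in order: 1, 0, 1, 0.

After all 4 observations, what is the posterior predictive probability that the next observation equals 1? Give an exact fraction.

1/2

obs 1: x=1 → posterior Beta(11, 10)
obs 2: x=0 → posterior Beta(11, 11)
obs 3: x=1 → posterior Beta(12, 11)
obs 4: x=0 → posterior Beta(12, 12)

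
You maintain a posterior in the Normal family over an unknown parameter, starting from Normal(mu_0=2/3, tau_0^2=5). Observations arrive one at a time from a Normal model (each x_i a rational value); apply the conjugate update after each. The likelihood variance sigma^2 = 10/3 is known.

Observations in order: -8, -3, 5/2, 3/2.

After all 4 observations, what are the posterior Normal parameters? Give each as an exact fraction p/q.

mu_0=-59/42, tau_0^2=5/7

obs 1: x=-8 → posterior Normal(-68/15, 2)
obs 2: x=-3 → posterior Normal(-95/24, 5/4)
obs 3: x=5/2 → posterior Normal(-145/66, 10/11)
obs 4: x=3/2 → posterior Normal(-59/42, 5/7)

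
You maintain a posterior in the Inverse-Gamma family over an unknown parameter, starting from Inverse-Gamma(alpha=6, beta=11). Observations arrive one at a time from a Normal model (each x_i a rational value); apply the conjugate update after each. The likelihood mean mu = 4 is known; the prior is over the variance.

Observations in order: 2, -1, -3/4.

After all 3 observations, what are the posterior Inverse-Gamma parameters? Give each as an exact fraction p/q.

alpha=15/2, beta=1177/32

obs 1: x=2 → posterior Inverse-Gamma(13/2, 13)
obs 2: x=-1 → posterior Inverse-Gamma(7, 51/2)
obs 3: x=-3/4 → posterior Inverse-Gamma(15/2, 1177/32)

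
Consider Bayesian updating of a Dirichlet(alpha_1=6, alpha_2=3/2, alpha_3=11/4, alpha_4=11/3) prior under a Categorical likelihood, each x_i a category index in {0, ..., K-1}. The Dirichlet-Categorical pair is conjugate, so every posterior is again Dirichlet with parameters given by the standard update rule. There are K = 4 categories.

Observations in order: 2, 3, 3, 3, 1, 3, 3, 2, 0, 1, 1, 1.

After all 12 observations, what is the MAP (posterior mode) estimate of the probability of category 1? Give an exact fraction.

obs 1: x=2 → posterior Dirichlet(6, 3/2, 15/4, 11/3)
obs 2: x=3 → posterior Dirichlet(6, 3/2, 15/4, 14/3)
obs 3: x=3 → posterior Dirichlet(6, 3/2, 15/4, 17/3)
obs 4: x=3 → posterior Dirichlet(6, 3/2, 15/4, 20/3)
obs 5: x=1 → posterior Dirichlet(6, 5/2, 15/4, 20/3)
obs 6: x=3 → posterior Dirichlet(6, 5/2, 15/4, 23/3)
obs 7: x=3 → posterior Dirichlet(6, 5/2, 15/4, 26/3)
obs 8: x=2 → posterior Dirichlet(6, 5/2, 19/4, 26/3)
obs 9: x=0 → posterior Dirichlet(7, 5/2, 19/4, 26/3)
obs 10: x=1 → posterior Dirichlet(7, 7/2, 19/4, 26/3)
obs 11: x=1 → posterior Dirichlet(7, 9/2, 19/4, 26/3)
obs 12: x=1 → posterior Dirichlet(7, 11/2, 19/4, 26/3)

54/263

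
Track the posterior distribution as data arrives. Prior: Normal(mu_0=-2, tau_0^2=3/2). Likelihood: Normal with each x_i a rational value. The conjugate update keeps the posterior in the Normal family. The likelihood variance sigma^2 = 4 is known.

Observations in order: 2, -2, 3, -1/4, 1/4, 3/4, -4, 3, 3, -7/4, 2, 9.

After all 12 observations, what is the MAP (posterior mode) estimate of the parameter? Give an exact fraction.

obs 1: x=2 → posterior Normal(-10/11, 12/11)
obs 2: x=-2 → posterior Normal(-8/7, 6/7)
obs 3: x=3 → posterior Normal(-7/17, 12/17)
obs 4: x=-1/4 → posterior Normal(-31/80, 3/5)
obs 5: x=1/4 → posterior Normal(-7/23, 12/23)
obs 6: x=3/4 → posterior Normal(-19/104, 6/13)
obs 7: x=-4 → posterior Normal(-67/116, 12/29)
obs 8: x=3 → posterior Normal(-31/128, 3/8)
obs 9: x=3 → posterior Normal(1/28, 12/35)
obs 10: x=-7/4 → posterior Normal(-2/19, 6/19)
obs 11: x=2 → posterior Normal(2/41, 12/41)
obs 12: x=9 → posterior Normal(29/44, 3/11)

29/44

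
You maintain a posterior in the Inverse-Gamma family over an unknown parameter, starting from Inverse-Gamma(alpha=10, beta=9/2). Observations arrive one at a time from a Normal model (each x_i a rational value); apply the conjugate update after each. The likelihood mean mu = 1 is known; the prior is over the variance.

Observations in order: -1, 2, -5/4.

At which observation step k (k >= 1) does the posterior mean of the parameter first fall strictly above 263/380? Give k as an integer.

obs 1: x=-1 → posterior Inverse-Gamma(21/2, 13/2)
obs 2: x=2 → posterior Inverse-Gamma(11, 7)
obs 3: x=-5/4 → posterior Inverse-Gamma(23/2, 305/32)

k = 2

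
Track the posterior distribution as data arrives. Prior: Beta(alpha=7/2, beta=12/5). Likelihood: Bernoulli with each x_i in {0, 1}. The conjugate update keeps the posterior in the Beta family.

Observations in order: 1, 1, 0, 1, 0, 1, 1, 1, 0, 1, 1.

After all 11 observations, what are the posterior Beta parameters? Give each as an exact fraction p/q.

obs 1: x=1 → posterior Beta(9/2, 12/5)
obs 2: x=1 → posterior Beta(11/2, 12/5)
obs 3: x=0 → posterior Beta(11/2, 17/5)
obs 4: x=1 → posterior Beta(13/2, 17/5)
obs 5: x=0 → posterior Beta(13/2, 22/5)
obs 6: x=1 → posterior Beta(15/2, 22/5)
obs 7: x=1 → posterior Beta(17/2, 22/5)
obs 8: x=1 → posterior Beta(19/2, 22/5)
obs 9: x=0 → posterior Beta(19/2, 27/5)
obs 10: x=1 → posterior Beta(21/2, 27/5)
obs 11: x=1 → posterior Beta(23/2, 27/5)

alpha=23/2, beta=27/5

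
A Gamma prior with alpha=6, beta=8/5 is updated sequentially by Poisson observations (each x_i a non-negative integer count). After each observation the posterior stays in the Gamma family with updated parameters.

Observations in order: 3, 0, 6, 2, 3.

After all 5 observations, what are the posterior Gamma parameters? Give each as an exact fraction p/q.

alpha=20, beta=33/5

obs 1: x=3 → posterior Gamma(9, 13/5)
obs 2: x=0 → posterior Gamma(9, 18/5)
obs 3: x=6 → posterior Gamma(15, 23/5)
obs 4: x=2 → posterior Gamma(17, 28/5)
obs 5: x=3 → posterior Gamma(20, 33/5)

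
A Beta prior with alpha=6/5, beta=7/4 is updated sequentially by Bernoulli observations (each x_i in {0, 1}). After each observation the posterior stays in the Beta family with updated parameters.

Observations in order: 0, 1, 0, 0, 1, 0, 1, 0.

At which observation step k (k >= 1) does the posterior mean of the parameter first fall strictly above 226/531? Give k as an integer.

k = 2

obs 1: x=0 → posterior Beta(6/5, 11/4)
obs 2: x=1 → posterior Beta(11/5, 11/4)
obs 3: x=0 → posterior Beta(11/5, 15/4)
obs 4: x=0 → posterior Beta(11/5, 19/4)
obs 5: x=1 → posterior Beta(16/5, 19/4)
obs 6: x=0 → posterior Beta(16/5, 23/4)
obs 7: x=1 → posterior Beta(21/5, 23/4)
obs 8: x=0 → posterior Beta(21/5, 27/4)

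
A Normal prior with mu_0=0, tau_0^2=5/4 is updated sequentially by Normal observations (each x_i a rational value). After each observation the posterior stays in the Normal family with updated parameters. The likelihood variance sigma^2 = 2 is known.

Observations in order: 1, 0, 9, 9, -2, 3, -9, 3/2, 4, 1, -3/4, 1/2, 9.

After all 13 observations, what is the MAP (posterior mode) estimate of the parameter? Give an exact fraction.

525/292

obs 1: x=1 → posterior Normal(5/13, 10/13)
obs 2: x=0 → posterior Normal(5/18, 5/9)
obs 3: x=9 → posterior Normal(50/23, 10/23)
obs 4: x=9 → posterior Normal(95/28, 5/14)
obs 5: x=-2 → posterior Normal(85/33, 10/33)
obs 6: x=3 → posterior Normal(50/19, 5/19)
obs 7: x=-9 → posterior Normal(55/43, 10/43)
obs 8: x=3/2 → posterior Normal(125/96, 5/24)
obs 9: x=4 → posterior Normal(165/106, 10/53)
obs 10: x=1 → posterior Normal(175/116, 5/29)
obs 11: x=-3/4 → posterior Normal(335/252, 10/63)
obs 12: x=1/2 → posterior Normal(345/272, 5/34)
obs 13: x=9 → posterior Normal(525/292, 10/73)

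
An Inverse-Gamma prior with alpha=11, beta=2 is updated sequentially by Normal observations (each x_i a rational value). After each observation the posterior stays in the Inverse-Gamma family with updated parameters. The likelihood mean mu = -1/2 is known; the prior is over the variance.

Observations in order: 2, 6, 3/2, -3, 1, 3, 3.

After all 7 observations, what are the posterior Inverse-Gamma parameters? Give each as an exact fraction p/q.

alpha=29/2, beta=179/4

obs 1: x=2 → posterior Inverse-Gamma(23/2, 41/8)
obs 2: x=6 → posterior Inverse-Gamma(12, 105/4)
obs 3: x=3/2 → posterior Inverse-Gamma(25/2, 113/4)
obs 4: x=-3 → posterior Inverse-Gamma(13, 251/8)
obs 5: x=1 → posterior Inverse-Gamma(27/2, 65/2)
obs 6: x=3 → posterior Inverse-Gamma(14, 309/8)
obs 7: x=3 → posterior Inverse-Gamma(29/2, 179/4)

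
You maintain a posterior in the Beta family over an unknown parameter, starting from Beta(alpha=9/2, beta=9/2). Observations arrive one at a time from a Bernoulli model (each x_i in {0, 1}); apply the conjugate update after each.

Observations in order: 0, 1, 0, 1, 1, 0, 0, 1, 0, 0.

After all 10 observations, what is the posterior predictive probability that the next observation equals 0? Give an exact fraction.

obs 1: x=0 → posterior Beta(9/2, 11/2)
obs 2: x=1 → posterior Beta(11/2, 11/2)
obs 3: x=0 → posterior Beta(11/2, 13/2)
obs 4: x=1 → posterior Beta(13/2, 13/2)
obs 5: x=1 → posterior Beta(15/2, 13/2)
obs 6: x=0 → posterior Beta(15/2, 15/2)
obs 7: x=0 → posterior Beta(15/2, 17/2)
obs 8: x=1 → posterior Beta(17/2, 17/2)
obs 9: x=0 → posterior Beta(17/2, 19/2)
obs 10: x=0 → posterior Beta(17/2, 21/2)

21/38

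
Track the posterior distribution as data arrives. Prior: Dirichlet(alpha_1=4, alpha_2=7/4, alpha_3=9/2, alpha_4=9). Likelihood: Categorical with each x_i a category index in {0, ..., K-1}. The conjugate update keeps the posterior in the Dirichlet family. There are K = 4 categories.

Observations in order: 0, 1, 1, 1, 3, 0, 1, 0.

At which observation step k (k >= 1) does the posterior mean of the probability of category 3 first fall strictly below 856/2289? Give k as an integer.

obs 1: x=0 → posterior Dirichlet(5, 7/4, 9/2, 9)
obs 2: x=1 → posterior Dirichlet(5, 11/4, 9/2, 9)
obs 3: x=1 → posterior Dirichlet(5, 15/4, 9/2, 9)
obs 4: x=1 → posterior Dirichlet(5, 19/4, 9/2, 9)
obs 5: x=3 → posterior Dirichlet(5, 19/4, 9/2, 10)
obs 6: x=0 → posterior Dirichlet(6, 19/4, 9/2, 10)
obs 7: x=1 → posterior Dirichlet(6, 23/4, 9/2, 10)
obs 8: x=0 → posterior Dirichlet(7, 23/4, 9/2, 10)

k = 8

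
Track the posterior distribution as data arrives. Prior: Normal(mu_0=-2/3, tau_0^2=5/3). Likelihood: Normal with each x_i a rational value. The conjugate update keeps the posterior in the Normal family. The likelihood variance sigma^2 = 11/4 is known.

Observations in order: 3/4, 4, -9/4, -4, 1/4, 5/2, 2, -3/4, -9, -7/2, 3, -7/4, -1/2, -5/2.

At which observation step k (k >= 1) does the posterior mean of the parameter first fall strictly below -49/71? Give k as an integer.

obs 1: x=3/4 → posterior Normal(-7/53, 55/53)
obs 2: x=4 → posterior Normal(1, 55/73)
obs 3: x=-9/4 → posterior Normal(28/93, 55/93)
obs 4: x=-4 → posterior Normal(-52/113, 55/113)
obs 5: x=1/4 → posterior Normal(-47/133, 55/133)
obs 6: x=5/2 → posterior Normal(1/51, 55/153)
obs 7: x=2 → posterior Normal(43/173, 55/173)
obs 8: x=-3/4 → posterior Normal(28/193, 55/193)
obs 9: x=-9 → posterior Normal(-152/213, 55/213)
obs 10: x=-7/2 → posterior Normal(-222/233, 55/233)
obs 11: x=3 → posterior Normal(-162/253, 5/23)
obs 12: x=-7/4 → posterior Normal(-197/273, 55/273)
obs 13: x=-1/2 → posterior Normal(-207/293, 55/293)
obs 14: x=-5/2 → posterior Normal(-257/313, 55/313)

k = 9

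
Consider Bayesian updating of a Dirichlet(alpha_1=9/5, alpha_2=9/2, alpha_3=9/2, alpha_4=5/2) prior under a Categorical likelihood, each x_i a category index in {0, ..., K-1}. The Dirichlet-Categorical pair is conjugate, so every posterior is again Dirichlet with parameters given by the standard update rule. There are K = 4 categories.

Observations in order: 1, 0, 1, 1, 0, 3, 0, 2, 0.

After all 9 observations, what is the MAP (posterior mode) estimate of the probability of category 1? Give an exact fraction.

obs 1: x=1 → posterior Dirichlet(9/5, 11/2, 9/2, 5/2)
obs 2: x=0 → posterior Dirichlet(14/5, 11/2, 9/2, 5/2)
obs 3: x=1 → posterior Dirichlet(14/5, 13/2, 9/2, 5/2)
obs 4: x=1 → posterior Dirichlet(14/5, 15/2, 9/2, 5/2)
obs 5: x=0 → posterior Dirichlet(19/5, 15/2, 9/2, 5/2)
obs 6: x=3 → posterior Dirichlet(19/5, 15/2, 9/2, 7/2)
obs 7: x=0 → posterior Dirichlet(24/5, 15/2, 9/2, 7/2)
obs 8: x=2 → posterior Dirichlet(24/5, 15/2, 11/2, 7/2)
obs 9: x=0 → posterior Dirichlet(29/5, 15/2, 11/2, 7/2)

65/183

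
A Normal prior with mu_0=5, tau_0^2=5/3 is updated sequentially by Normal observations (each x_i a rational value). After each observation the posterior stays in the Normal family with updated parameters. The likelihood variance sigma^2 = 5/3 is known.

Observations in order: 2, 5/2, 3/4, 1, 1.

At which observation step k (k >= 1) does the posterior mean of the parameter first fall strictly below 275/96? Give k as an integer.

obs 1: x=2 → posterior Normal(7/2, 5/6)
obs 2: x=5/2 → posterior Normal(19/6, 5/9)
obs 3: x=3/4 → posterior Normal(41/16, 5/12)
obs 4: x=1 → posterior Normal(9/4, 1/3)
obs 5: x=1 → posterior Normal(49/24, 5/18)

k = 3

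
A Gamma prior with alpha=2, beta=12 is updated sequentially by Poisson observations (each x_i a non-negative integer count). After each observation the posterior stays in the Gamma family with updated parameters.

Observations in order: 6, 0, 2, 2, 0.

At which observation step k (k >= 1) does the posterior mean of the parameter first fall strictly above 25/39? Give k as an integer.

obs 1: x=6 → posterior Gamma(8, 13)
obs 2: x=0 → posterior Gamma(8, 14)
obs 3: x=2 → posterior Gamma(10, 15)
obs 4: x=2 → posterior Gamma(12, 16)
obs 5: x=0 → posterior Gamma(12, 17)

k = 3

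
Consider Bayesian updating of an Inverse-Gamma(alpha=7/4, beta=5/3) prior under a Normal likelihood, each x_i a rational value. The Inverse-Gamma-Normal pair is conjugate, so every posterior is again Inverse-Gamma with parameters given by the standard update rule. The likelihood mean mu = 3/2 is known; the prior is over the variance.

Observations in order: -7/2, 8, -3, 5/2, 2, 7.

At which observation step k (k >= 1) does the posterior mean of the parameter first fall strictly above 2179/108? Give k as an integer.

k = 3

obs 1: x=-7/2 → posterior Inverse-Gamma(9/4, 85/6)
obs 2: x=8 → posterior Inverse-Gamma(11/4, 847/24)
obs 3: x=-3 → posterior Inverse-Gamma(13/4, 545/12)
obs 4: x=5/2 → posterior Inverse-Gamma(15/4, 551/12)
obs 5: x=2 → posterior Inverse-Gamma(17/4, 1105/24)
obs 6: x=7 → posterior Inverse-Gamma(19/4, 367/6)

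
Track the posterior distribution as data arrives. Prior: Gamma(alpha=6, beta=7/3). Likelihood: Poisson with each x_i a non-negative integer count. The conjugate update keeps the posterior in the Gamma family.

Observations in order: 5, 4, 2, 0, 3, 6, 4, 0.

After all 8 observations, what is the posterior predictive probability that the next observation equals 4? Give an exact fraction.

228129512257116048586831244083377741714537875670315/1469579863171077001426756312663794444327242738696192

obs 1: x=5 → posterior Gamma(11, 10/3)
obs 2: x=4 → posterior Gamma(15, 13/3)
obs 3: x=2 → posterior Gamma(17, 16/3)
obs 4: x=0 → posterior Gamma(17, 19/3)
obs 5: x=3 → posterior Gamma(20, 22/3)
obs 6: x=6 → posterior Gamma(26, 25/3)
obs 7: x=4 → posterior Gamma(30, 28/3)
obs 8: x=0 → posterior Gamma(30, 31/3)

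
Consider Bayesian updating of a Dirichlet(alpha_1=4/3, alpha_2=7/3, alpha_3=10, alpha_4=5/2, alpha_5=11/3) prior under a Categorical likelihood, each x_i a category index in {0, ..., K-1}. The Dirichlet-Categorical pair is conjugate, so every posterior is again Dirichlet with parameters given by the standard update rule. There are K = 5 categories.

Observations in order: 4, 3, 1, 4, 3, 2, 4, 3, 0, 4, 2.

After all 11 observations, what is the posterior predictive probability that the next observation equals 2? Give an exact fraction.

72/185

obs 1: x=4 → posterior Dirichlet(4/3, 7/3, 10, 5/2, 14/3)
obs 2: x=3 → posterior Dirichlet(4/3, 7/3, 10, 7/2, 14/3)
obs 3: x=1 → posterior Dirichlet(4/3, 10/3, 10, 7/2, 14/3)
obs 4: x=4 → posterior Dirichlet(4/3, 10/3, 10, 7/2, 17/3)
obs 5: x=3 → posterior Dirichlet(4/3, 10/3, 10, 9/2, 17/3)
obs 6: x=2 → posterior Dirichlet(4/3, 10/3, 11, 9/2, 17/3)
obs 7: x=4 → posterior Dirichlet(4/3, 10/3, 11, 9/2, 20/3)
obs 8: x=3 → posterior Dirichlet(4/3, 10/3, 11, 11/2, 20/3)
obs 9: x=0 → posterior Dirichlet(7/3, 10/3, 11, 11/2, 20/3)
obs 10: x=4 → posterior Dirichlet(7/3, 10/3, 11, 11/2, 23/3)
obs 11: x=2 → posterior Dirichlet(7/3, 10/3, 12, 11/2, 23/3)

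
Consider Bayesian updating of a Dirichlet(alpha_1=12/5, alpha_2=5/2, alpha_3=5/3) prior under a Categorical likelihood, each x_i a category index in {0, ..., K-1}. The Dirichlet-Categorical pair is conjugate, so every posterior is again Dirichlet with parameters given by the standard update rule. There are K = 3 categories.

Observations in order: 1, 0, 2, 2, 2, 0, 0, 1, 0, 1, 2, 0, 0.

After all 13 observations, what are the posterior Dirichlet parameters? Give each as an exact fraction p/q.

alpha_1=42/5, alpha_2=11/2, alpha_3=17/3

obs 1: x=1 → posterior Dirichlet(12/5, 7/2, 5/3)
obs 2: x=0 → posterior Dirichlet(17/5, 7/2, 5/3)
obs 3: x=2 → posterior Dirichlet(17/5, 7/2, 8/3)
obs 4: x=2 → posterior Dirichlet(17/5, 7/2, 11/3)
obs 5: x=2 → posterior Dirichlet(17/5, 7/2, 14/3)
obs 6: x=0 → posterior Dirichlet(22/5, 7/2, 14/3)
obs 7: x=0 → posterior Dirichlet(27/5, 7/2, 14/3)
obs 8: x=1 → posterior Dirichlet(27/5, 9/2, 14/3)
obs 9: x=0 → posterior Dirichlet(32/5, 9/2, 14/3)
obs 10: x=1 → posterior Dirichlet(32/5, 11/2, 14/3)
obs 11: x=2 → posterior Dirichlet(32/5, 11/2, 17/3)
obs 12: x=0 → posterior Dirichlet(37/5, 11/2, 17/3)
obs 13: x=0 → posterior Dirichlet(42/5, 11/2, 17/3)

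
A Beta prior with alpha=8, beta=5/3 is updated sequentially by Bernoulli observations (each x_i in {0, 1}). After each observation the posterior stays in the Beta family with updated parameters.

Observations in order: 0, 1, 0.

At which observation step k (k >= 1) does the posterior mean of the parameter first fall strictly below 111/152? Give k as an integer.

obs 1: x=0 → posterior Beta(8, 8/3)
obs 2: x=1 → posterior Beta(9, 8/3)
obs 3: x=0 → posterior Beta(9, 11/3)

k = 3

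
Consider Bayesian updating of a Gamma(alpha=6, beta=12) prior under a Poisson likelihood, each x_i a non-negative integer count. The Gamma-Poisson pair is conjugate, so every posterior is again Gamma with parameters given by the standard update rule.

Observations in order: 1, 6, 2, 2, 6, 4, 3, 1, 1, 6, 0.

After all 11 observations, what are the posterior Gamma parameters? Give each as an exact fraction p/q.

obs 1: x=1 → posterior Gamma(7, 13)
obs 2: x=6 → posterior Gamma(13, 14)
obs 3: x=2 → posterior Gamma(15, 15)
obs 4: x=2 → posterior Gamma(17, 16)
obs 5: x=6 → posterior Gamma(23, 17)
obs 6: x=4 → posterior Gamma(27, 18)
obs 7: x=3 → posterior Gamma(30, 19)
obs 8: x=1 → posterior Gamma(31, 20)
obs 9: x=1 → posterior Gamma(32, 21)
obs 10: x=6 → posterior Gamma(38, 22)
obs 11: x=0 → posterior Gamma(38, 23)

alpha=38, beta=23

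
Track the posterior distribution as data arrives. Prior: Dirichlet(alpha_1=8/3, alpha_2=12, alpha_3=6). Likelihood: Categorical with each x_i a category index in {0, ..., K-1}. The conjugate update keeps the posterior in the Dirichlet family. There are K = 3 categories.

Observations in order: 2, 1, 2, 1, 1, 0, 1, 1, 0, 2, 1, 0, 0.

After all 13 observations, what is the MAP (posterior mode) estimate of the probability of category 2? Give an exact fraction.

obs 1: x=2 → posterior Dirichlet(8/3, 12, 7)
obs 2: x=1 → posterior Dirichlet(8/3, 13, 7)
obs 3: x=2 → posterior Dirichlet(8/3, 13, 8)
obs 4: x=1 → posterior Dirichlet(8/3, 14, 8)
obs 5: x=1 → posterior Dirichlet(8/3, 15, 8)
obs 6: x=0 → posterior Dirichlet(11/3, 15, 8)
obs 7: x=1 → posterior Dirichlet(11/3, 16, 8)
obs 8: x=1 → posterior Dirichlet(11/3, 17, 8)
obs 9: x=0 → posterior Dirichlet(14/3, 17, 8)
obs 10: x=2 → posterior Dirichlet(14/3, 17, 9)
obs 11: x=1 → posterior Dirichlet(14/3, 18, 9)
obs 12: x=0 → posterior Dirichlet(17/3, 18, 9)
obs 13: x=0 → posterior Dirichlet(20/3, 18, 9)

6/23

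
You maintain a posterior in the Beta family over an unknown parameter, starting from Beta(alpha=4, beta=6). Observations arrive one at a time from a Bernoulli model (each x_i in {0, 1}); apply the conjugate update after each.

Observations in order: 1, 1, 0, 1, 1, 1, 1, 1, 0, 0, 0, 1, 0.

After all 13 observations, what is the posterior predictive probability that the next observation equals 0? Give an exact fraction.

11/23

obs 1: x=1 → posterior Beta(5, 6)
obs 2: x=1 → posterior Beta(6, 6)
obs 3: x=0 → posterior Beta(6, 7)
obs 4: x=1 → posterior Beta(7, 7)
obs 5: x=1 → posterior Beta(8, 7)
obs 6: x=1 → posterior Beta(9, 7)
obs 7: x=1 → posterior Beta(10, 7)
obs 8: x=1 → posterior Beta(11, 7)
obs 9: x=0 → posterior Beta(11, 8)
obs 10: x=0 → posterior Beta(11, 9)
obs 11: x=0 → posterior Beta(11, 10)
obs 12: x=1 → posterior Beta(12, 10)
obs 13: x=0 → posterior Beta(12, 11)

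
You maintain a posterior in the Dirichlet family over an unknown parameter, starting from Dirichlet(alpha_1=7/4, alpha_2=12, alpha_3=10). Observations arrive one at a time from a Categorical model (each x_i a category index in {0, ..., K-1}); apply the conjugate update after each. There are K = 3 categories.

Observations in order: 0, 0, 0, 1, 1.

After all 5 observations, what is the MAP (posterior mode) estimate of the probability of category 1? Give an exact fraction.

52/103

obs 1: x=0 → posterior Dirichlet(11/4, 12, 10)
obs 2: x=0 → posterior Dirichlet(15/4, 12, 10)
obs 3: x=0 → posterior Dirichlet(19/4, 12, 10)
obs 4: x=1 → posterior Dirichlet(19/4, 13, 10)
obs 5: x=1 → posterior Dirichlet(19/4, 14, 10)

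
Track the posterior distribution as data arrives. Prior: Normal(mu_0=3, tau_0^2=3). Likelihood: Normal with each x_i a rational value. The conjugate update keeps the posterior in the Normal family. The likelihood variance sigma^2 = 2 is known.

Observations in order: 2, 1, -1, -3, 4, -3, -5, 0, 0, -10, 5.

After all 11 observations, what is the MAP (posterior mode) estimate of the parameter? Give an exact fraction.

-24/35

obs 1: x=2 → posterior Normal(12/5, 6/5)
obs 2: x=1 → posterior Normal(15/8, 3/4)
obs 3: x=-1 → posterior Normal(12/11, 6/11)
obs 4: x=-3 → posterior Normal(3/14, 3/7)
obs 5: x=4 → posterior Normal(15/17, 6/17)
obs 6: x=-3 → posterior Normal(3/10, 3/10)
obs 7: x=-5 → posterior Normal(-9/23, 6/23)
obs 8: x=0 → posterior Normal(-9/26, 3/13)
obs 9: x=0 → posterior Normal(-9/29, 6/29)
obs 10: x=-10 → posterior Normal(-39/32, 3/16)
obs 11: x=5 → posterior Normal(-24/35, 6/35)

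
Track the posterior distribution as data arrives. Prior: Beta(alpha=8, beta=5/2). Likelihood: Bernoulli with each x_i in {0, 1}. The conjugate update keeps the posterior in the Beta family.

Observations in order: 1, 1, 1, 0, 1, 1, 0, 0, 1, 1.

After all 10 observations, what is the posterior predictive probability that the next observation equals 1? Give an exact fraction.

30/41

obs 1: x=1 → posterior Beta(9, 5/2)
obs 2: x=1 → posterior Beta(10, 5/2)
obs 3: x=1 → posterior Beta(11, 5/2)
obs 4: x=0 → posterior Beta(11, 7/2)
obs 5: x=1 → posterior Beta(12, 7/2)
obs 6: x=1 → posterior Beta(13, 7/2)
obs 7: x=0 → posterior Beta(13, 9/2)
obs 8: x=0 → posterior Beta(13, 11/2)
obs 9: x=1 → posterior Beta(14, 11/2)
obs 10: x=1 → posterior Beta(15, 11/2)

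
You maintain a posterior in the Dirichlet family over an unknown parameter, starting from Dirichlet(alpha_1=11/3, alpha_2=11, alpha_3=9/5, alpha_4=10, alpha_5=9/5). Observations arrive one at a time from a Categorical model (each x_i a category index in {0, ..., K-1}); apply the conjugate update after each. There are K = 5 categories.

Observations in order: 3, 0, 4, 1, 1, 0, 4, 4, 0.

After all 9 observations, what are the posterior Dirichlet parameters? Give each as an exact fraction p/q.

alpha_1=20/3, alpha_2=13, alpha_3=9/5, alpha_4=11, alpha_5=24/5

obs 1: x=3 → posterior Dirichlet(11/3, 11, 9/5, 11, 9/5)
obs 2: x=0 → posterior Dirichlet(14/3, 11, 9/5, 11, 9/5)
obs 3: x=4 → posterior Dirichlet(14/3, 11, 9/5, 11, 14/5)
obs 4: x=1 → posterior Dirichlet(14/3, 12, 9/5, 11, 14/5)
obs 5: x=1 → posterior Dirichlet(14/3, 13, 9/5, 11, 14/5)
obs 6: x=0 → posterior Dirichlet(17/3, 13, 9/5, 11, 14/5)
obs 7: x=4 → posterior Dirichlet(17/3, 13, 9/5, 11, 19/5)
obs 8: x=4 → posterior Dirichlet(17/3, 13, 9/5, 11, 24/5)
obs 9: x=0 → posterior Dirichlet(20/3, 13, 9/5, 11, 24/5)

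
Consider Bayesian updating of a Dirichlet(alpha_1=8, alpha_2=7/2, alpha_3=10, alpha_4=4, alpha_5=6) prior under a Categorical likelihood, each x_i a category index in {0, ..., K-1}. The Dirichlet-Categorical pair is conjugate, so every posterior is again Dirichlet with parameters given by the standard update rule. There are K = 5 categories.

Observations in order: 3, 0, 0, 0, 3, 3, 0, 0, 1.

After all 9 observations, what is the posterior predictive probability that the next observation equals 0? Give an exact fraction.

26/81

obs 1: x=3 → posterior Dirichlet(8, 7/2, 10, 5, 6)
obs 2: x=0 → posterior Dirichlet(9, 7/2, 10, 5, 6)
obs 3: x=0 → posterior Dirichlet(10, 7/2, 10, 5, 6)
obs 4: x=0 → posterior Dirichlet(11, 7/2, 10, 5, 6)
obs 5: x=3 → posterior Dirichlet(11, 7/2, 10, 6, 6)
obs 6: x=3 → posterior Dirichlet(11, 7/2, 10, 7, 6)
obs 7: x=0 → posterior Dirichlet(12, 7/2, 10, 7, 6)
obs 8: x=0 → posterior Dirichlet(13, 7/2, 10, 7, 6)
obs 9: x=1 → posterior Dirichlet(13, 9/2, 10, 7, 6)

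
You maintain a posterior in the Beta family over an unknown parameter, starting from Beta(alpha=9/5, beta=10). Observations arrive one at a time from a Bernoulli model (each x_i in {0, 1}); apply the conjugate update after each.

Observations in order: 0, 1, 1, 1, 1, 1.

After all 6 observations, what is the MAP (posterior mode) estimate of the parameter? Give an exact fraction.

29/79

obs 1: x=0 → posterior Beta(9/5, 11)
obs 2: x=1 → posterior Beta(14/5, 11)
obs 3: x=1 → posterior Beta(19/5, 11)
obs 4: x=1 → posterior Beta(24/5, 11)
obs 5: x=1 → posterior Beta(29/5, 11)
obs 6: x=1 → posterior Beta(34/5, 11)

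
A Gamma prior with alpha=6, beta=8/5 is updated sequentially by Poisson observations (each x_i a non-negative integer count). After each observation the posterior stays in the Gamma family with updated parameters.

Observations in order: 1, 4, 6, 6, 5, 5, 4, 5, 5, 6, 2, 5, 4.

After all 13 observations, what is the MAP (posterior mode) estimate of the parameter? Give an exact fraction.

315/73

obs 1: x=1 → posterior Gamma(7, 13/5)
obs 2: x=4 → posterior Gamma(11, 18/5)
obs 3: x=6 → posterior Gamma(17, 23/5)
obs 4: x=6 → posterior Gamma(23, 28/5)
obs 5: x=5 → posterior Gamma(28, 33/5)
obs 6: x=5 → posterior Gamma(33, 38/5)
obs 7: x=4 → posterior Gamma(37, 43/5)
obs 8: x=5 → posterior Gamma(42, 48/5)
obs 9: x=5 → posterior Gamma(47, 53/5)
obs 10: x=6 → posterior Gamma(53, 58/5)
obs 11: x=2 → posterior Gamma(55, 63/5)
obs 12: x=5 → posterior Gamma(60, 68/5)
obs 13: x=4 → posterior Gamma(64, 73/5)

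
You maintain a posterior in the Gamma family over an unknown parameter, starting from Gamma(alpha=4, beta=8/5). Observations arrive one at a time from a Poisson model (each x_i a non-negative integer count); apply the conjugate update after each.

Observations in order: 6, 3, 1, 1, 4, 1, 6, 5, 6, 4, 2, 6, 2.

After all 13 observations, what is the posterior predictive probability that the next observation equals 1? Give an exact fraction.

9096719259904219406799290131038707852099213718042207772185098442300109803543073455364358817460045/81620280918943734632266264346121197921621212571675860414554062555009371028072892125143467370217472

obs 1: x=6 → posterior Gamma(10, 13/5)
obs 2: x=3 → posterior Gamma(13, 18/5)
obs 3: x=1 → posterior Gamma(14, 23/5)
obs 4: x=1 → posterior Gamma(15, 28/5)
obs 5: x=4 → posterior Gamma(19, 33/5)
obs 6: x=1 → posterior Gamma(20, 38/5)
obs 7: x=6 → posterior Gamma(26, 43/5)
obs 8: x=5 → posterior Gamma(31, 48/5)
obs 9: x=6 → posterior Gamma(37, 53/5)
obs 10: x=4 → posterior Gamma(41, 58/5)
obs 11: x=2 → posterior Gamma(43, 63/5)
obs 12: x=6 → posterior Gamma(49, 68/5)
obs 13: x=2 → posterior Gamma(51, 73/5)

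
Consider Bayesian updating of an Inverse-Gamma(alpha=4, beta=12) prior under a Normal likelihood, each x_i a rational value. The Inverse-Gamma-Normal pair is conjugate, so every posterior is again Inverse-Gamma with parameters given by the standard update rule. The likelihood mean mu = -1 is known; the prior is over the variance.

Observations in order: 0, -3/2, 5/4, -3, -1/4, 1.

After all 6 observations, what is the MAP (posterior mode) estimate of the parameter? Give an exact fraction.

obs 1: x=0 → posterior Inverse-Gamma(9/2, 25/2)
obs 2: x=-3/2 → posterior Inverse-Gamma(5, 101/8)
obs 3: x=5/4 → posterior Inverse-Gamma(11/2, 485/32)
obs 4: x=-3 → posterior Inverse-Gamma(6, 549/32)
obs 5: x=-1/4 → posterior Inverse-Gamma(13/2, 279/16)
obs 6: x=1 → posterior Inverse-Gamma(7, 311/16)

311/128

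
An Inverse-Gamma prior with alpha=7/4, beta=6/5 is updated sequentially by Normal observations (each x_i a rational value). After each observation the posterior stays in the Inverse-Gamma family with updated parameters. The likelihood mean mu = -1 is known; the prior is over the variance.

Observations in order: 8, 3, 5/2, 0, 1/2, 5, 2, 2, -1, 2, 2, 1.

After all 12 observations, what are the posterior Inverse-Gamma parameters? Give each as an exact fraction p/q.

alpha=31/4, beta=1909/20

obs 1: x=8 → posterior Inverse-Gamma(9/4, 417/10)
obs 2: x=3 → posterior Inverse-Gamma(11/4, 497/10)
obs 3: x=5/2 → posterior Inverse-Gamma(13/4, 2233/40)
obs 4: x=0 → posterior Inverse-Gamma(15/4, 2253/40)
obs 5: x=1/2 → posterior Inverse-Gamma(17/4, 1149/20)
obs 6: x=5 → posterior Inverse-Gamma(19/4, 1509/20)
obs 7: x=2 → posterior Inverse-Gamma(21/4, 1599/20)
obs 8: x=2 → posterior Inverse-Gamma(23/4, 1689/20)
obs 9: x=-1 → posterior Inverse-Gamma(25/4, 1689/20)
obs 10: x=2 → posterior Inverse-Gamma(27/4, 1779/20)
obs 11: x=2 → posterior Inverse-Gamma(29/4, 1869/20)
obs 12: x=1 → posterior Inverse-Gamma(31/4, 1909/20)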